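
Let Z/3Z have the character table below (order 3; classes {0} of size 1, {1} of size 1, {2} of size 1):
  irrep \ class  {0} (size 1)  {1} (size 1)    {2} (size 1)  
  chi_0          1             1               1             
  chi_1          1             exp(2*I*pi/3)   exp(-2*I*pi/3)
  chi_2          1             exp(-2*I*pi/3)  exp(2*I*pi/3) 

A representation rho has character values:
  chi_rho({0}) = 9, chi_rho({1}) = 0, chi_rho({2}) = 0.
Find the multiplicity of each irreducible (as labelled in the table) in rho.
Multiplicities: chi_0: 3, chi_1: 3, chi_2: 3.

Use <chi_rho, chi> = (1/|G|) sum_C |C| * chi_rho(C) * conj(chi(C)) with |G| = 3 for each irreducible chi in the table:
  <chi_rho, chi_0> = (1/3)[1*(9)*conj(1) + 1*(0)*conj(1) + 1*(0)*conj(1)]
      = (1/3)[(9) + (0) + (0)] = 9/3 = 3
  <chi_rho, chi_1> = (1/3)[1*(9)*conj(1) + 1*(0)*conj(exp(2*I*pi/3)) + 1*(0)*conj(exp(-2*I*pi/3))]
      = (1/3)[(9) + (0) + (0)] = 9/3 = 3
  <chi_rho, chi_2> = (1/3)[1*(9)*conj(1) + 1*(0)*conj(exp(-2*I*pi/3)) + 1*(0)*conj(exp(2*I*pi/3))]
      = (1/3)[(9) + (0) + (0)] = 9/3 = 3
(Exp terms are combined using exp(i*s)*conj(exp(i*t)) = exp(i*(s-t)), and sums of them are collapsed using the identity that for every m > 1 the m distinct m-th roots of unity sum to 0, e.g. 1 + exp(2*I*pi/3) + exp(-2*I*pi/3) = 0.)
Dimension check: dim(rho) = sum (mult * dim) = 3*1 + 3*1 + 3*1 = 9 = chi_rho(e) = 9.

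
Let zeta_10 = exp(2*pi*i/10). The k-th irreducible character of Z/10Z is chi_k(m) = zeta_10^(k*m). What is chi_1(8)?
chi_1(8) = zeta_10^8 = exp(-2*I*pi/5)

Explanation: chi_1(8) = zeta_10^(1*8) = zeta_10^8. Since zeta_10^10 = 1, this equals zeta_10^8 = exp(2*pi*i*8/10) = exp(-2*I*pi/5).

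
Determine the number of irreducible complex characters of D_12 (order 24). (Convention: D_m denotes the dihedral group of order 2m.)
9

Reasoning: The number of irreducible complex representations of a finite group equals its number of conjugacy classes. D_12 has 9 conjugacy classes (n/2 + 3 for n even), so D_12 (order 24) has exactly 9 irreducible complex representations.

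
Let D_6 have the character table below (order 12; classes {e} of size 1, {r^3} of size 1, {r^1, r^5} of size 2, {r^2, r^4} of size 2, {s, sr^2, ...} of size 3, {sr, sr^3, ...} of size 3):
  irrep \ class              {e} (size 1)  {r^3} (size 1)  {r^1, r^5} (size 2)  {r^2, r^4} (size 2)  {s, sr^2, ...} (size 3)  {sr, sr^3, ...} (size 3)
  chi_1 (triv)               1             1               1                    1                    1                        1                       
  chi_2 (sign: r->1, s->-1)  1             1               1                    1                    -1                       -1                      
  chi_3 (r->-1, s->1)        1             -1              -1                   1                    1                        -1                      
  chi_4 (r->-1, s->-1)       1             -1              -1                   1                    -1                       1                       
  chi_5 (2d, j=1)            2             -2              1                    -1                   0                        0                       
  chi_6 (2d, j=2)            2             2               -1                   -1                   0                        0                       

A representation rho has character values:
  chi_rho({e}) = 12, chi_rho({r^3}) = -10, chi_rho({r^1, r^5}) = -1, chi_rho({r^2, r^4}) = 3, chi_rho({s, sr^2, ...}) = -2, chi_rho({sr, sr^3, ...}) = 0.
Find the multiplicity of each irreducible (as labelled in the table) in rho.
Multiplicities: chi_1: 0, chi_2: 1, chi_3: 2, chi_4: 3, chi_5: 3, chi_6: 0.

Why: Use <chi_rho, chi> = (1/|G|) sum_C |C| * chi_rho(C) * conj(chi(C)) with |G| = 12 for each irreducible chi in the table:
  <chi_rho, chi_1> = (1/12)[1*(12)*conj(1) + 1*(-10)*conj(1) + 2*(-1)*conj(1) + 2*(3)*conj(1) + 3*(-2)*conj(1) + 3*(0)*conj(1)]
      = (1/12)[(12) + (-10) + (-2) + (6) + (-6) + (0)] = 0/12 = 0
  <chi_rho, chi_2> = (1/12)[1*(12)*conj(1) + 1*(-10)*conj(1) + 2*(-1)*conj(1) + 2*(3)*conj(1) + 3*(-2)*conj(-1) + 3*(0)*conj(-1)]
      = (1/12)[(12) + (-10) + (-2) + (6) + (6) + (0)] = 12/12 = 1
  <chi_rho, chi_3> = (1/12)[1*(12)*conj(1) + 1*(-10)*conj(-1) + 2*(-1)*conj(-1) + 2*(3)*conj(1) + 3*(-2)*conj(1) + 3*(0)*conj(-1)]
      = (1/12)[(12) + (10) + (2) + (6) + (-6) + (0)] = 24/12 = 2
  <chi_rho, chi_4> = (1/12)[1*(12)*conj(1) + 1*(-10)*conj(-1) + 2*(-1)*conj(-1) + 2*(3)*conj(1) + 3*(-2)*conj(-1) + 3*(0)*conj(1)]
      = (1/12)[(12) + (10) + (2) + (6) + (6) + (0)] = 36/12 = 3
  <chi_rho, chi_5> = (1/12)[1*(12)*conj(2) + 1*(-10)*conj(-2) + 2*(-1)*conj(1) + 2*(3)*conj(-1) + 3*(-2)*conj(0) + 3*(0)*conj(0)]
      = (1/12)[(24) + (20) + (-2) + (-6) + (0) + (0)] = 36/12 = 3
  <chi_rho, chi_6> = (1/12)[1*(12)*conj(2) + 1*(-10)*conj(2) + 2*(-1)*conj(-1) + 2*(3)*conj(-1) + 3*(-2)*conj(0) + 3*(0)*conj(0)]
      = (1/12)[(24) + (-20) + (2) + (-6) + (0) + (0)] = 0/12 = 0
Dimension check: dim(rho) = sum (mult * dim) = 0*1 + 1*1 + 2*1 + 3*1 + 3*2 + 0*2 = 12 = chi_rho(e) = 12.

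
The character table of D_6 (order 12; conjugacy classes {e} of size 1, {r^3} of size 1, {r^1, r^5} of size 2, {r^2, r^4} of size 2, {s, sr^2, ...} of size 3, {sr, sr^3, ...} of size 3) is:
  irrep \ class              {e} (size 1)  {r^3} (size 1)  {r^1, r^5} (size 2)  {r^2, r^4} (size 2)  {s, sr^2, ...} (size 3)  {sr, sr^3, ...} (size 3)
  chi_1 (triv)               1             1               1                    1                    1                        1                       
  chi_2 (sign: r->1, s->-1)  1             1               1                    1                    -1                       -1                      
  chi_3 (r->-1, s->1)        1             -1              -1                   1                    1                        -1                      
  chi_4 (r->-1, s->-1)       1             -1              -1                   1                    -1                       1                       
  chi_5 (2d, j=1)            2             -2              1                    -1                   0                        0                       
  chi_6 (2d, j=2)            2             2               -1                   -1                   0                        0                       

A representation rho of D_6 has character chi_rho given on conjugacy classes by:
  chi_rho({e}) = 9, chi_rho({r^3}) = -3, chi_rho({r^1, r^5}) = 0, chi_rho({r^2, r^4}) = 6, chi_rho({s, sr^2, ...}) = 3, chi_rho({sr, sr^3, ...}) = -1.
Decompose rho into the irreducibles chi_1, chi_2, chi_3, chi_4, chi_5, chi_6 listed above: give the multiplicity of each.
Multiplicities: chi_1: 2, chi_2: 1, chi_3: 3, chi_4: 1, chi_5: 1, chi_6: 0.

Solution. Use <chi_rho, chi> = (1/|G|) sum_C |C| * chi_rho(C) * conj(chi(C)) with |G| = 12 for each irreducible chi in the table:
  <chi_rho, chi_1> = (1/12)[1*(9)*conj(1) + 1*(-3)*conj(1) + 2*(0)*conj(1) + 2*(6)*conj(1) + 3*(3)*conj(1) + 3*(-1)*conj(1)]
      = (1/12)[(9) + (-3) + (0) + (12) + (9) + (-3)] = 24/12 = 2
  <chi_rho, chi_2> = (1/12)[1*(9)*conj(1) + 1*(-3)*conj(1) + 2*(0)*conj(1) + 2*(6)*conj(1) + 3*(3)*conj(-1) + 3*(-1)*conj(-1)]
      = (1/12)[(9) + (-3) + (0) + (12) + (-9) + (3)] = 12/12 = 1
  <chi_rho, chi_3> = (1/12)[1*(9)*conj(1) + 1*(-3)*conj(-1) + 2*(0)*conj(-1) + 2*(6)*conj(1) + 3*(3)*conj(1) + 3*(-1)*conj(-1)]
      = (1/12)[(9) + (3) + (0) + (12) + (9) + (3)] = 36/12 = 3
  <chi_rho, chi_4> = (1/12)[1*(9)*conj(1) + 1*(-3)*conj(-1) + 2*(0)*conj(-1) + 2*(6)*conj(1) + 3*(3)*conj(-1) + 3*(-1)*conj(1)]
      = (1/12)[(9) + (3) + (0) + (12) + (-9) + (-3)] = 12/12 = 1
  <chi_rho, chi_5> = (1/12)[1*(9)*conj(2) + 1*(-3)*conj(-2) + 2*(0)*conj(1) + 2*(6)*conj(-1) + 3*(3)*conj(0) + 3*(-1)*conj(0)]
      = (1/12)[(18) + (6) + (0) + (-12) + (0) + (0)] = 12/12 = 1
  <chi_rho, chi_6> = (1/12)[1*(9)*conj(2) + 1*(-3)*conj(2) + 2*(0)*conj(-1) + 2*(6)*conj(-1) + 3*(3)*conj(0) + 3*(-1)*conj(0)]
      = (1/12)[(18) + (-6) + (0) + (-12) + (0) + (0)] = 0/12 = 0
Dimension check: dim(rho) = sum (mult * dim) = 2*1 + 1*1 + 3*1 + 1*1 + 1*2 + 0*2 = 9 = chi_rho(e) = 9.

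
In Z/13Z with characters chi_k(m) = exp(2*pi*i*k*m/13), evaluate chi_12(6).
chi_12(6) = zeta_13^72 = exp(-12*I*pi/13)

Details: chi_12(6) = zeta_13^(12*6) = zeta_13^72. Since zeta_13^13 = 1, this equals zeta_13^7 = exp(2*pi*i*7/13) = exp(-12*I*pi/13).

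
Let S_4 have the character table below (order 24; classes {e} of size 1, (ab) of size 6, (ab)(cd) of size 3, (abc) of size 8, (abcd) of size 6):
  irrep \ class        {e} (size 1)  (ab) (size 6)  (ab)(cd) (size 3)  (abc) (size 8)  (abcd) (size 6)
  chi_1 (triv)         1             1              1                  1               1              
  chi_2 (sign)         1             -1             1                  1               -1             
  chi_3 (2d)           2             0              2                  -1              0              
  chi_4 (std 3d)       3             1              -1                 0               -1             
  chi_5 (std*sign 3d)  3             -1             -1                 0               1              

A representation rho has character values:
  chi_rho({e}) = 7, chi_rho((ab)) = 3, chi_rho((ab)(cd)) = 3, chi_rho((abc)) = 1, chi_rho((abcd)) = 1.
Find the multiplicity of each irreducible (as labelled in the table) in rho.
Multiplicities: chi_1: 2, chi_2: 0, chi_3: 1, chi_4: 1, chi_5: 0.

Why: Use <chi_rho, chi> = (1/|G|) sum_C |C| * chi_rho(C) * conj(chi(C)) with |G| = 24 for each irreducible chi in the table:
  <chi_rho, chi_1> = (1/24)[1*(7)*conj(1) + 6*(3)*conj(1) + 3*(3)*conj(1) + 8*(1)*conj(1) + 6*(1)*conj(1)]
      = (1/24)[(7) + (18) + (9) + (8) + (6)] = 48/24 = 2
  <chi_rho, chi_2> = (1/24)[1*(7)*conj(1) + 6*(3)*conj(-1) + 3*(3)*conj(1) + 8*(1)*conj(1) + 6*(1)*conj(-1)]
      = (1/24)[(7) + (-18) + (9) + (8) + (-6)] = 0/24 = 0
  <chi_rho, chi_3> = (1/24)[1*(7)*conj(2) + 6*(3)*conj(0) + 3*(3)*conj(2) + 8*(1)*conj(-1) + 6*(1)*conj(0)]
      = (1/24)[(14) + (0) + (18) + (-8) + (0)] = 24/24 = 1
  <chi_rho, chi_4> = (1/24)[1*(7)*conj(3) + 6*(3)*conj(1) + 3*(3)*conj(-1) + 8*(1)*conj(0) + 6*(1)*conj(-1)]
      = (1/24)[(21) + (18) + (-9) + (0) + (-6)] = 24/24 = 1
  <chi_rho, chi_5> = (1/24)[1*(7)*conj(3) + 6*(3)*conj(-1) + 3*(3)*conj(-1) + 8*(1)*conj(0) + 6*(1)*conj(1)]
      = (1/24)[(21) + (-18) + (-9) + (0) + (6)] = 0/24 = 0
Dimension check: dim(rho) = sum (mult * dim) = 2*1 + 0*1 + 1*2 + 1*3 + 0*3 = 7 = chi_rho(e) = 7.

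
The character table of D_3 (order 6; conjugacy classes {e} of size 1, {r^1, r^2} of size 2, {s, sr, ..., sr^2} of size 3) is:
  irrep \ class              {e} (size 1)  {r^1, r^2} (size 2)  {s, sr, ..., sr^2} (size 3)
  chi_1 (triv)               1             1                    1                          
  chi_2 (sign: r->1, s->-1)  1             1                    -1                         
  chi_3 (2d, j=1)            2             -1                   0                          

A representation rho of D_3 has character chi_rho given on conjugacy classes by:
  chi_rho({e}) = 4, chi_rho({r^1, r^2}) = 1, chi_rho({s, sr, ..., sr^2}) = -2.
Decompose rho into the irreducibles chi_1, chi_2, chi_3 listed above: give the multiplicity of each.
Multiplicities: chi_1: 0, chi_2: 2, chi_3: 1.

Why: Use <chi_rho, chi> = (1/|G|) sum_C |C| * chi_rho(C) * conj(chi(C)) with |G| = 6 for each irreducible chi in the table:
  <chi_rho, chi_1> = (1/6)[1*(4)*conj(1) + 2*(1)*conj(1) + 3*(-2)*conj(1)]
      = (1/6)[(4) + (2) + (-6)] = 0/6 = 0
  <chi_rho, chi_2> = (1/6)[1*(4)*conj(1) + 2*(1)*conj(1) + 3*(-2)*conj(-1)]
      = (1/6)[(4) + (2) + (6)] = 12/6 = 2
  <chi_rho, chi_3> = (1/6)[1*(4)*conj(2) + 2*(1)*conj(-1) + 3*(-2)*conj(0)]
      = (1/6)[(8) + (-2) + (0)] = 6/6 = 1
Dimension check: dim(rho) = sum (mult * dim) = 0*1 + 2*1 + 1*2 = 4 = chi_rho(e) = 4.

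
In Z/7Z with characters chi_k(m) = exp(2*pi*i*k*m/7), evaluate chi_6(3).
chi_6(3) = zeta_7^18 = exp(-6*I*pi/7)

Reasoning: chi_6(3) = zeta_7^(6*3) = zeta_7^18. Since zeta_7^7 = 1, this equals zeta_7^4 = exp(2*pi*i*4/7) = exp(-6*I*pi/7).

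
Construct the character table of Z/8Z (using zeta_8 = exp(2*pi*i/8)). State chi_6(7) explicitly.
Character table of Z/8Z (irreps indexed chi_0,...,chi_7 with chi_k(m) = zeta_8^(k*m), zeta_8 = exp(2*pi*i/8)):
  irrep \ class  {0} (size 1)  {1} (size 1)    {2} (size 1)  {3} (size 1)    {4} (size 1)  {5} (size 1)    {6} (size 1)  {7} (size 1)  
  chi_0          1             1               1             1               1             1               1             1             
  chi_1          1             exp(I*pi/4)     I             exp(3*I*pi/4)   -1            exp(-3*I*pi/4)  -I            exp(-I*pi/4)  
  chi_2          1             I               -1            -I              1             I               -1            -I            
  chi_3          1             exp(3*I*pi/4)   -I            exp(I*pi/4)     -1            exp(-I*pi/4)    I             exp(-3*I*pi/4)
  chi_4          1             -1              1             -1              1             -1              1             -1            
  chi_5          1             exp(-3*I*pi/4)  I             exp(-I*pi/4)    -1            exp(I*pi/4)     -I            exp(3*I*pi/4) 
  chi_6          1             -I              -1            I               1             -I              -1            I             
  chi_7          1             exp(-I*pi/4)    -I            exp(-3*I*pi/4)  -1            exp(3*I*pi/4)   I             exp(I*pi/4)   

Spot check: chi_6(7) = zeta_8^(6*7) = zeta_8^42 = I.

Details: Z/8Z is abelian, so all 8 irreducible complex representations are 1-dimensional. They are given by chi_k(m) = zeta_8^(k*m) for k = 0,...,7. Row orthogonality: sum_m chi_k(m) conj(chi_l(m)) = 8 * [k = l].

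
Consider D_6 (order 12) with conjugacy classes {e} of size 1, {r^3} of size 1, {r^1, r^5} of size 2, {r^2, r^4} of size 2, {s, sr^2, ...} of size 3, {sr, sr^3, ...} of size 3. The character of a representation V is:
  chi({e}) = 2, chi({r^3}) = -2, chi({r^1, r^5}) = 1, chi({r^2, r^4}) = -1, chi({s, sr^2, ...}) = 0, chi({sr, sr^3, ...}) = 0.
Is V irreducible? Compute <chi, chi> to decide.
Irreducible: <chi, chi> = 1.

Proof sketch: <chi, chi> = (1/|G|) sum_C |C| * |chi(C)|^2 = (1/12)[1*|2|^2 + 1*|-2|^2 + 2*|1|^2 + 2*|-1|^2 + 3*|0|^2 + 3*|0|^2]
  = (1/12)[(4) + (4) + (2) + (2) + (0) + (0)] = 12/12 = 1.
A character is irreducible iff <chi, chi> = 1, so this representation is irreducible.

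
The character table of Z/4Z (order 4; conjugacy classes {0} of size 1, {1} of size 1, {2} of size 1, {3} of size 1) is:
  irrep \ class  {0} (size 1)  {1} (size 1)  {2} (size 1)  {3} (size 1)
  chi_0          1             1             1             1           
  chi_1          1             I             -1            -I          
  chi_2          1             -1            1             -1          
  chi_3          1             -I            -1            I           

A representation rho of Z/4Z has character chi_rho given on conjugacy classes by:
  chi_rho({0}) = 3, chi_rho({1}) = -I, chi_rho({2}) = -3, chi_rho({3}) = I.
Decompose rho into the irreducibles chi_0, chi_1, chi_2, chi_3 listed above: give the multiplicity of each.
Multiplicities: chi_0: 0, chi_1: 1, chi_2: 0, chi_3: 2.

Derivation: Use <chi_rho, chi> = (1/|G|) sum_C |C| * chi_rho(C) * conj(chi(C)) with |G| = 4 for each irreducible chi in the table:
  <chi_rho, chi_0> = (1/4)[1*(3)*conj(1) + 1*(-I)*conj(1) + 1*(-3)*conj(1) + 1*(I)*conj(1)]
      = (1/4)[(3) + (-I) + (-3) + (I)] = 0/4 = 0
  <chi_rho, chi_1> = (1/4)[1*(3)*conj(1) + 1*(-I)*conj(I) + 1*(-3)*conj(-1) + 1*(I)*conj(-I)]
      = (1/4)[(3) + (-1) + (3) + (-1)] = 4/4 = 1
  <chi_rho, chi_2> = (1/4)[1*(3)*conj(1) + 1*(-I)*conj(-1) + 1*(-3)*conj(1) + 1*(I)*conj(-1)]
      = (1/4)[(3) + (I) + (-3) + (-I)] = 0/4 = 0
  <chi_rho, chi_3> = (1/4)[1*(3)*conj(1) + 1*(-I)*conj(-I) + 1*(-3)*conj(-1) + 1*(I)*conj(I)]
      = (1/4)[(3) + (1) + (3) + (1)] = 8/4 = 2
(Exp terms are combined using exp(i*s)*conj(exp(i*t)) = exp(i*(s-t)), and sums of them are collapsed using the identity that for every m > 1 the m distinct m-th roots of unity sum to 0, e.g. 1 + exp(2*I*pi/3) + exp(-2*I*pi/3) = 0.)
Dimension check: dim(rho) = sum (mult * dim) = 0*1 + 1*1 + 0*1 + 2*1 = 3 = chi_rho(e) = 3.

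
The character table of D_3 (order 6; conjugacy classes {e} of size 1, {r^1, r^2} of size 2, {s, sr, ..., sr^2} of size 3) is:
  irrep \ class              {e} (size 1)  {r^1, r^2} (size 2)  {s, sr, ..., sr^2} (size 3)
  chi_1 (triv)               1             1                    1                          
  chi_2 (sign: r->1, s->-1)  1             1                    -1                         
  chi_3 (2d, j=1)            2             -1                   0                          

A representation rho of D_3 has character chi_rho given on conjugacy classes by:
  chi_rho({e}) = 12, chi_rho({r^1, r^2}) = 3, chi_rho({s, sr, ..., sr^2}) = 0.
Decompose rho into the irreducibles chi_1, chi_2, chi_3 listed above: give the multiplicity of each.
Multiplicities: chi_1: 3, chi_2: 3, chi_3: 3.

Details: Use <chi_rho, chi> = (1/|G|) sum_C |C| * chi_rho(C) * conj(chi(C)) with |G| = 6 for each irreducible chi in the table:
  <chi_rho, chi_1> = (1/6)[1*(12)*conj(1) + 2*(3)*conj(1) + 3*(0)*conj(1)]
      = (1/6)[(12) + (6) + (0)] = 18/6 = 3
  <chi_rho, chi_2> = (1/6)[1*(12)*conj(1) + 2*(3)*conj(1) + 3*(0)*conj(-1)]
      = (1/6)[(12) + (6) + (0)] = 18/6 = 3
  <chi_rho, chi_3> = (1/6)[1*(12)*conj(2) + 2*(3)*conj(-1) + 3*(0)*conj(0)]
      = (1/6)[(24) + (-6) + (0)] = 18/6 = 3
Dimension check: dim(rho) = sum (mult * dim) = 3*1 + 3*1 + 3*2 = 12 = chi_rho(e) = 12.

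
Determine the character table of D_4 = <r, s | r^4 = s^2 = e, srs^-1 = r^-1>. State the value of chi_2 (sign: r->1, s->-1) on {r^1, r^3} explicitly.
Conjugacy classes: {e} of size 1, {r^2} of size 1, {r^1, r^3} of size 2, {s, sr^2, ...} of size 2, {sr, sr^3, ...} of size 2.
Character table:
  irrep \ class              {e} (size 1)  {r^2} (size 1)  {r^1, r^3} (size 2)  {s, sr^2, ...} (size 2)  {sr, sr^3, ...} (size 2)
  chi_1 (triv)               1             1               1                    1                        1                       
  chi_2 (sign: r->1, s->-1)  1             1               1                    -1                       -1                      
  chi_3 (r->-1, s->1)        1             1               -1                   1                        -1                      
  chi_4 (r->-1, s->-1)       1             1               -1                   -1                       1                       
  chi_5 (2d, j=1)            2             -2              0                    0                        0                       

Spot check: chi_2 (sign: r->1, s->-1) on {r^1, r^3} = 1.

Argument: D_4 has order 2*4 = 8 with 5 conjugacy classes, hence 5 irreducibles. Sum of squared dims 1 + 1 + 1 + 1 + 4 = 8 = |G|. Linear characters come from the abelianisation; the 2-dimensional irreps have character r^k -> 2*cos(2*pi*j*k/4), reflections -> 0.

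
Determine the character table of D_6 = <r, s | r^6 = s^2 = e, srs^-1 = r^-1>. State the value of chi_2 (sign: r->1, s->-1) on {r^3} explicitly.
Conjugacy classes: {e} of size 1, {r^3} of size 1, {r^1, r^5} of size 2, {r^2, r^4} of size 2, {s, sr^2, ...} of size 3, {sr, sr^3, ...} of size 3.
Character table:
  irrep \ class              {e} (size 1)  {r^3} (size 1)  {r^1, r^5} (size 2)  {r^2, r^4} (size 2)  {s, sr^2, ...} (size 3)  {sr, sr^3, ...} (size 3)
  chi_1 (triv)               1             1               1                    1                    1                        1                       
  chi_2 (sign: r->1, s->-1)  1             1               1                    1                    -1                       -1                      
  chi_3 (r->-1, s->1)        1             -1              -1                   1                    1                        -1                      
  chi_4 (r->-1, s->-1)       1             -1              -1                   1                    -1                       1                       
  chi_5 (2d, j=1)            2             -2              1                    -1                   0                        0                       
  chi_6 (2d, j=2)            2             2               -1                   -1                   0                        0                       

Spot check: chi_2 (sign: r->1, s->-1) on {r^3} = 1.

D_6 has order 2*6 = 12 with 6 conjugacy classes, hence 6 irreducibles. Sum of squared dims 1 + 1 + 1 + 1 + 4 + 4 = 12 = |G|. Linear characters come from the abelianisation; the 2-dimensional irreps have character r^k -> 2*cos(2*pi*j*k/6), reflections -> 0.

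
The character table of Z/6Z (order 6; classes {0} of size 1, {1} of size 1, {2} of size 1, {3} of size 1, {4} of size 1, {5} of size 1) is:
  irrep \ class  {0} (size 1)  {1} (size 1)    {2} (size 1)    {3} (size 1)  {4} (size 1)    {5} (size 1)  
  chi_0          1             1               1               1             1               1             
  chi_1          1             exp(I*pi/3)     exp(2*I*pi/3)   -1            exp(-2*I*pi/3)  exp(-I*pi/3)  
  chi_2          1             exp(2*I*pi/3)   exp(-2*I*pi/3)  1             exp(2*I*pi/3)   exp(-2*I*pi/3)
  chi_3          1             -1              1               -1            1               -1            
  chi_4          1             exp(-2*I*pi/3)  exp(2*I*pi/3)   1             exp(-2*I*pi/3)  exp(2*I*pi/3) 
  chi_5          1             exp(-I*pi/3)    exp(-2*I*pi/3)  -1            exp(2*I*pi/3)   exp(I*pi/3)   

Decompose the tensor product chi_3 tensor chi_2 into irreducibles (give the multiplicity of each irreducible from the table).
chi_3 tensor chi_2 = chi_5 (all other irreducibles have multiplicity 0).

Working: The character of a tensor product is the pointwise product (chi_3 * chi_2)(C) = chi_3(C) * chi_2(C):
  {0}: (1)*(1), {1}: (-1)*(exp(2*I*pi/3)), {2}: (1)*(exp(-2*I*pi/3)), {3}: (-1)*(1), {4}: (1)*(exp(2*I*pi/3)), {5}: (-1)*(exp(-2*I*pi/3))
so (chi_3 * chi_2) takes values
  {0} -> 1, {1} -> -exp(2*I*pi/3), {2} -> exp(-2*I*pi/3), {3} -> -1, {4} -> exp(2*I*pi/3), {5} -> -exp(-2*I*pi/3).
Now take the inner product of this character with each irreducible chi from the table, <chi_3*chi_2, chi> = (1/6) sum_C |C| (chi_3*chi_2)(C) conj(chi(C)):
  <chi_3*chi_2, chi_0> = (1/6)[1*(1)*conj(1) + 1*(-exp(2*I*pi/3))*conj(1) + 1*(exp(-2*I*pi/3))*conj(1) + 1*(-1)*conj(1) + 1*(exp(2*I*pi/3))*conj(1) + 1*(-exp(-2*I*pi/3))*conj(1)]
      = (1/6)[(1) + (-exp(2*I*pi/3)) + (exp(-2*I*pi/3)) + (-1) + (exp(2*I*pi/3)) + (-exp(-2*I*pi/3))] = 0/6 = 0
  <chi_3*chi_2, chi_1> = (1/6)[1*(1)*conj(1) + 1*(-exp(2*I*pi/3))*conj(exp(I*pi/3)) + 1*(exp(-2*I*pi/3))*conj(exp(2*I*pi/3)) + 1*(-1)*conj(-1) + 1*(exp(2*I*pi/3))*conj(exp(-2*I*pi/3)) + 1*(-exp(-2*I*pi/3))*conj(exp(-I*pi/3))]
      = (1/6)[(1) + (-exp(I*pi/3)) + (exp(2*I*pi/3)) + (1) + (exp(-2*I*pi/3)) + (-exp(-I*pi/3))] = 0/6 = 0
  <chi_3*chi_2, chi_2> = (1/6)[1*(1)*conj(1) + 1*(-exp(2*I*pi/3))*conj(exp(2*I*pi/3)) + 1*(exp(-2*I*pi/3))*conj(exp(-2*I*pi/3)) + 1*(-1)*conj(1) + 1*(exp(2*I*pi/3))*conj(exp(2*I*pi/3)) + 1*(-exp(-2*I*pi/3))*conj(exp(-2*I*pi/3))]
      = (1/6)[(1) + (-1) + (1) + (-1) + (1) + (-1)] = 0/6 = 0
  <chi_3*chi_2, chi_3> = (1/6)[1*(1)*conj(1) + 1*(-exp(2*I*pi/3))*conj(-1) + 1*(exp(-2*I*pi/3))*conj(1) + 1*(-1)*conj(-1) + 1*(exp(2*I*pi/3))*conj(1) + 1*(-exp(-2*I*pi/3))*conj(-1)]
      = (1/6)[(1) + (exp(2*I*pi/3)) + (exp(-2*I*pi/3)) + (1) + (exp(2*I*pi/3)) + (exp(-2*I*pi/3))] = 0/6 = 0
  <chi_3*chi_2, chi_4> = (1/6)[1*(1)*conj(1) + 1*(-exp(2*I*pi/3))*conj(exp(-2*I*pi/3)) + 1*(exp(-2*I*pi/3))*conj(exp(2*I*pi/3)) + 1*(-1)*conj(1) + 1*(exp(2*I*pi/3))*conj(exp(-2*I*pi/3)) + 1*(-exp(-2*I*pi/3))*conj(exp(2*I*pi/3))]
      = (1/6)[(1) + (-exp(-2*I*pi/3)) + (exp(2*I*pi/3)) + (-1) + (exp(-2*I*pi/3)) + (-exp(2*I*pi/3))] = 0/6 = 0
  <chi_3*chi_2, chi_5> = (1/6)[1*(1)*conj(1) + 1*(-exp(2*I*pi/3))*conj(exp(-I*pi/3)) + 1*(exp(-2*I*pi/3))*conj(exp(-2*I*pi/3)) + 1*(-1)*conj(-1) + 1*(exp(2*I*pi/3))*conj(exp(2*I*pi/3)) + 1*(-exp(-2*I*pi/3))*conj(exp(I*pi/3))]
      = (1/6)[(1) + (1) + (1) + (1) + (1) + (1)] = 6/6 = 1
(Exp terms are combined using exp(i*s)*conj(exp(i*t)) = exp(i*(s-t)), and sums of them are collapsed using the identity that for every m > 1 the m distinct m-th roots of unity sum to 0, e.g. 1 + exp(2*I*pi/3) + exp(-2*I*pi/3) = 0.)
Hence the multiplicities are chi_5: 1. Dimension check: dim(chi_3)*dim(chi_2) = 1*1 = 1 and sum (mult * dim) = 1*1 = 1.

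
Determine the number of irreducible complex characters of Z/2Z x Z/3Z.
6

Proof sketch: The number of irreducible complex representations of a finite group equals its number of conjugacy classes. Z/2Z x Z/3Z is abelian of order 6, so every element is its own conjugacy class: 6 classes, so Z/2Z x Z/3Z (order 6) has exactly 6 irreducible complex representations.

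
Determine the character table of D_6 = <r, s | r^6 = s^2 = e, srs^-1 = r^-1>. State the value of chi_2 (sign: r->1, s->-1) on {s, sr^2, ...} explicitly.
Conjugacy classes: {e} of size 1, {r^3} of size 1, {r^1, r^5} of size 2, {r^2, r^4} of size 2, {s, sr^2, ...} of size 3, {sr, sr^3, ...} of size 3.
Character table:
  irrep \ class              {e} (size 1)  {r^3} (size 1)  {r^1, r^5} (size 2)  {r^2, r^4} (size 2)  {s, sr^2, ...} (size 3)  {sr, sr^3, ...} (size 3)
  chi_1 (triv)               1             1               1                    1                    1                        1                       
  chi_2 (sign: r->1, s->-1)  1             1               1                    1                    -1                       -1                      
  chi_3 (r->-1, s->1)        1             -1              -1                   1                    1                        -1                      
  chi_4 (r->-1, s->-1)       1             -1              -1                   1                    -1                       1                       
  chi_5 (2d, j=1)            2             -2              1                    -1                   0                        0                       
  chi_6 (2d, j=2)            2             2               -1                   -1                   0                        0                       

Spot check: chi_2 (sign: r->1, s->-1) on {s, sr^2, ...} = -1.

Argument: D_6 has order 2*6 = 12 with 6 conjugacy classes, hence 6 irreducibles. Sum of squared dims 1 + 1 + 1 + 1 + 4 + 4 = 12 = |G|. Linear characters come from the abelianisation; the 2-dimensional irreps have character r^k -> 2*cos(2*pi*j*k/6), reflections -> 0.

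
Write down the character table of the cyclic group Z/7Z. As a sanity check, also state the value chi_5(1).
Character table of Z/7Z (irreps indexed chi_0,...,chi_6 with chi_k(m) = zeta_7^(k*m), zeta_7 = exp(2*pi*i/7)):
  irrep \ class  {0} (size 1)  {1} (size 1)    {2} (size 1)    {3} (size 1)    {4} (size 1)    {5} (size 1)    {6} (size 1)  
  chi_0          1             1               1               1               1               1               1             
  chi_1          1             exp(2*I*pi/7)   exp(4*I*pi/7)   exp(6*I*pi/7)   exp(-6*I*pi/7)  exp(-4*I*pi/7)  exp(-2*I*pi/7)
  chi_2          1             exp(4*I*pi/7)   exp(-6*I*pi/7)  exp(-2*I*pi/7)  exp(2*I*pi/7)   exp(6*I*pi/7)   exp(-4*I*pi/7)
  chi_3          1             exp(6*I*pi/7)   exp(-2*I*pi/7)  exp(4*I*pi/7)   exp(-4*I*pi/7)  exp(2*I*pi/7)   exp(-6*I*pi/7)
  chi_4          1             exp(-6*I*pi/7)  exp(2*I*pi/7)   exp(-4*I*pi/7)  exp(4*I*pi/7)   exp(-2*I*pi/7)  exp(6*I*pi/7) 
  chi_5          1             exp(-4*I*pi/7)  exp(6*I*pi/7)   exp(2*I*pi/7)   exp(-2*I*pi/7)  exp(-6*I*pi/7)  exp(4*I*pi/7) 
  chi_6          1             exp(-2*I*pi/7)  exp(-4*I*pi/7)  exp(-6*I*pi/7)  exp(6*I*pi/7)   exp(4*I*pi/7)   exp(2*I*pi/7) 

Spot check: chi_5(1) = zeta_7^(5*1) = zeta_7^5 = exp(-4*I*pi/7).

Working: Z/7Z is abelian, so all 7 irreducible complex representations are 1-dimensional. They are given by chi_k(m) = zeta_7^(k*m) for k = 0,...,6. Row orthogonality: sum_m chi_k(m) conj(chi_l(m)) = 7 * [k = l].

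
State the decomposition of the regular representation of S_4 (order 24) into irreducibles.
Each irreducible V_i of dimension d_i appears with multiplicity d_i, i.e. rho_reg = (direct sum over all irreducibles V_i) d_i V_i. The irreducible dimensions for S_4 are 1, 1, 2, 3, 3: 2 irreducibles of dimension 1, each with multiplicity 1; 1 irreducible of dimension 2, with multiplicity 2; 2 irreducibles of dimension 3, each with multiplicity 3. Total dimension 2*1*1 + 1*2*2 + 2*3*3 = 24 = |G|.

Argument: General theorem: in the regular representation of a finite group G, each irreducible appears with multiplicity equal to its dimension. Check: dim(rho_reg) = sum d_i^2 = 1 + 1 + 4 + 9 + 9 = 24 = |G|.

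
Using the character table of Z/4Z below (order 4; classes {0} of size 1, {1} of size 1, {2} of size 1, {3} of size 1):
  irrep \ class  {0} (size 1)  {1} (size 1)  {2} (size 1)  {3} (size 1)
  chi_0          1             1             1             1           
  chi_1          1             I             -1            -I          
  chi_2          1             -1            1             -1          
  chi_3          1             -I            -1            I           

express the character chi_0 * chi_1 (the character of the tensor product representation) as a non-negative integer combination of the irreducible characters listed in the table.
chi_0 tensor chi_1 = chi_1 (all other irreducibles have multiplicity 0).

Solution. The character of a tensor product is the pointwise product (chi_0 * chi_1)(C) = chi_0(C) * chi_1(C):
  {0}: (1)*(1), {1}: (1)*(I), {2}: (1)*(-1), {3}: (1)*(-I)
so (chi_0 * chi_1) takes values
  {0} -> 1, {1} -> I, {2} -> -1, {3} -> -I.
Now take the inner product of this character with each irreducible chi from the table, <chi_0*chi_1, chi> = (1/4) sum_C |C| (chi_0*chi_1)(C) conj(chi(C)):
  <chi_0*chi_1, chi_0> = (1/4)[1*(1)*conj(1) + 1*(I)*conj(1) + 1*(-1)*conj(1) + 1*(-I)*conj(1)]
      = (1/4)[(1) + (I) + (-1) + (-I)] = 0/4 = 0
  <chi_0*chi_1, chi_1> = (1/4)[1*(1)*conj(1) + 1*(I)*conj(I) + 1*(-1)*conj(-1) + 1*(-I)*conj(-I)]
      = (1/4)[(1) + (1) + (1) + (1)] = 4/4 = 1
  <chi_0*chi_1, chi_2> = (1/4)[1*(1)*conj(1) + 1*(I)*conj(-1) + 1*(-1)*conj(1) + 1*(-I)*conj(-1)]
      = (1/4)[(1) + (-I) + (-1) + (I)] = 0/4 = 0
  <chi_0*chi_1, chi_3> = (1/4)[1*(1)*conj(1) + 1*(I)*conj(-I) + 1*(-1)*conj(-1) + 1*(-I)*conj(I)]
      = (1/4)[(1) + (-1) + (1) + (-1)] = 0/4 = 0
(Exp terms are combined using exp(i*s)*conj(exp(i*t)) = exp(i*(s-t)), and sums of them are collapsed using the identity that for every m > 1 the m distinct m-th roots of unity sum to 0, e.g. 1 + exp(2*I*pi/3) + exp(-2*I*pi/3) = 0.)
Hence the multiplicities are chi_1: 1. Dimension check: dim(chi_0)*dim(chi_1) = 1*1 = 1 and sum (mult * dim) = 1*1 = 1.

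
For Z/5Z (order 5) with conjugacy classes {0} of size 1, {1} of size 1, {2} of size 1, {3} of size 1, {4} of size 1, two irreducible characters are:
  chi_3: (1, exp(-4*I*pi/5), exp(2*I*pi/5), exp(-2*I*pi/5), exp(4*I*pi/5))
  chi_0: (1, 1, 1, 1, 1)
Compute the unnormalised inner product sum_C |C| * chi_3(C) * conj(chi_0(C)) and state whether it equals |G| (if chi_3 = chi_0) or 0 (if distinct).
Sum = 0; so <chi_3, chi_0> = 0 (distinct irreducibles are orthogonal).

Details: Compute term by term over conjugacy classes (|C| * chi_3(C) * conj(chi_0(C))):
  1*(1)*conj(1) + 1*(exp(-4*I*pi/5))*conj(1) + 1*(exp(2*I*pi/5))*conj(1) + 1*(exp(-2*I*pi/5))*conj(1) + 1*(exp(4*I*pi/5))*conj(1)
  = (1) + (exp(-4*I*pi/5)) + (exp(2*I*pi/5)) + (exp(-2*I*pi/5)) + (exp(4*I*pi/5))
  = 0.
(Exp terms are combined using exp(i*s)*conj(exp(i*t)) = exp(i*(s-t)), and sums of them are collapsed using the identity that for every m > 1 the m distinct m-th roots of unity sum to 0, e.g. 1 + exp(2*I*pi/3) + exp(-2*I*pi/3) = 0.)
Dividing by |G| = 5 gives 0/5 = 0, matching the row-orthogonality relation <chi_3, chi_0> = [chi_3 = chi_0].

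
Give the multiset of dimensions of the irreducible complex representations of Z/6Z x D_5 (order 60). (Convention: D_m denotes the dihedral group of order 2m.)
Dimensions: 1, 1, 1, 1, 1, 1, 1, 1, 1, 1, 1, 1, 2, 2, 2, 2, 2, 2, 2, 2, 2, 2, 2, 2

Proof sketch: There are 24 irreducibles (= number of conjugacy classes). Their dimensions d_i satisfy sum d_i^2 = |G| = 60: 1 + 1 + 1 + 1 + 1 + 1 + 1 + 1 + 1 + 1 + 1 + 1 + 4 + 4 + 4 + 4 + 4 + 4 + 4 + 4 + 4 + 4 + 4 + 4 = 60. (For the product with Z/6Z: each of the 6 1-dim characters of Z/6Z tensors with each irrep of D_5, giving 6 copies of each D_5-dimension.)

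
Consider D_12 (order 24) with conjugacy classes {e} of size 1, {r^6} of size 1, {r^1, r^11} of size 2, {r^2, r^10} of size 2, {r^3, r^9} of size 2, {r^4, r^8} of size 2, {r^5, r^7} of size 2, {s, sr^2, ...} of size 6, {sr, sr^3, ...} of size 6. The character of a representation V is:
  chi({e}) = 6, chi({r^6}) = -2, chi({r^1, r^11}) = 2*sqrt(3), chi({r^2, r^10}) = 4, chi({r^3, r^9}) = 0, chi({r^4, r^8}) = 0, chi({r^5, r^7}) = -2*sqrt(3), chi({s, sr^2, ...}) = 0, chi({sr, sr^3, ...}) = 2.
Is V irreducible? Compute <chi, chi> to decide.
Not irreducible (reducible): <chi, chi> = 6 > 1.

Argument: <chi, chi> = (1/|G|) sum_C |C| * |chi(C)|^2 = (1/24)[1*|6|^2 + 1*|-2|^2 + 2*|2*sqrt(3)|^2 + 2*|4|^2 + 2*|0|^2 + 2*|0|^2 + 2*|-2*sqrt(3)|^2 + 6*|0|^2 + 6*|2|^2]
  = (1/24)[(36) + (4) + (24) + (32) + (0) + (0) + (24) + (0) + (24)] = 144/24 = 6.
A character is irreducible iff <chi, chi> = 1, so this representation is reducible.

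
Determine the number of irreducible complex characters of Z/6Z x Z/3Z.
18

Derivation: The number of irreducible complex representations of a finite group equals its number of conjugacy classes. Z/6Z x Z/3Z is abelian of order 18, so every element is its own conjugacy class: 18 classes, so Z/6Z x Z/3Z (order 18) has exactly 18 irreducible complex representations.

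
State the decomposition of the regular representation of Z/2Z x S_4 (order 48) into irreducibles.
Each irreducible V_i of dimension d_i appears with multiplicity d_i, i.e. rho_reg = (direct sum over all irreducibles V_i) d_i V_i. The irreducible dimensions for Z/2Z x S_4 are 1, 1, 1, 1, 2, 2, 3, 3, 3, 3: 4 irreducibles of dimension 1, each with multiplicity 1; 2 irreducibles of dimension 2, each with multiplicity 2; 4 irreducibles of dimension 3, each with multiplicity 3. Total dimension 4*1*1 + 2*2*2 + 4*3*3 = 48 = |G|.

Solution. General theorem: in the regular representation of a finite group G, each irreducible appears with multiplicity equal to its dimension. Check: dim(rho_reg) = sum d_i^2 = 1 + 1 + 1 + 1 + 4 + 4 + 9 + 9 + 9 + 9 = 48 = |G|.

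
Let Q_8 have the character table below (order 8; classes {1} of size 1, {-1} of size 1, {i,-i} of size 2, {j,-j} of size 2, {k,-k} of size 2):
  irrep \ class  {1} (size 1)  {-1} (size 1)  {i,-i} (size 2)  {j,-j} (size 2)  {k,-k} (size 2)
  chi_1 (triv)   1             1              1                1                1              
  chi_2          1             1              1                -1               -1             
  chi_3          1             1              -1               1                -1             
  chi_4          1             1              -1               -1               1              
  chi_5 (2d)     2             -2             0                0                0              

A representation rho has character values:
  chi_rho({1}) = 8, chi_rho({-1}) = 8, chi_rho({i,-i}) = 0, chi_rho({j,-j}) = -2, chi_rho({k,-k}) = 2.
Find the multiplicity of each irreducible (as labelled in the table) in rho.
Multiplicities: chi_1: 2, chi_2: 2, chi_3: 1, chi_4: 3, chi_5: 0.

Justification: Use <chi_rho, chi> = (1/|G|) sum_C |C| * chi_rho(C) * conj(chi(C)) with |G| = 8 for each irreducible chi in the table:
  <chi_rho, chi_1> = (1/8)[1*(8)*conj(1) + 1*(8)*conj(1) + 2*(0)*conj(1) + 2*(-2)*conj(1) + 2*(2)*conj(1)]
      = (1/8)[(8) + (8) + (0) + (-4) + (4)] = 16/8 = 2
  <chi_rho, chi_2> = (1/8)[1*(8)*conj(1) + 1*(8)*conj(1) + 2*(0)*conj(1) + 2*(-2)*conj(-1) + 2*(2)*conj(-1)]
      = (1/8)[(8) + (8) + (0) + (4) + (-4)] = 16/8 = 2
  <chi_rho, chi_3> = (1/8)[1*(8)*conj(1) + 1*(8)*conj(1) + 2*(0)*conj(-1) + 2*(-2)*conj(1) + 2*(2)*conj(-1)]
      = (1/8)[(8) + (8) + (0) + (-4) + (-4)] = 8/8 = 1
  <chi_rho, chi_4> = (1/8)[1*(8)*conj(1) + 1*(8)*conj(1) + 2*(0)*conj(-1) + 2*(-2)*conj(-1) + 2*(2)*conj(1)]
      = (1/8)[(8) + (8) + (0) + (4) + (4)] = 24/8 = 3
  <chi_rho, chi_5> = (1/8)[1*(8)*conj(2) + 1*(8)*conj(-2) + 2*(0)*conj(0) + 2*(-2)*conj(0) + 2*(2)*conj(0)]
      = (1/8)[(16) + (-16) + (0) + (0) + (0)] = 0/8 = 0
Dimension check: dim(rho) = sum (mult * dim) = 2*1 + 2*1 + 1*1 + 3*1 + 0*2 = 8 = chi_rho(e) = 8.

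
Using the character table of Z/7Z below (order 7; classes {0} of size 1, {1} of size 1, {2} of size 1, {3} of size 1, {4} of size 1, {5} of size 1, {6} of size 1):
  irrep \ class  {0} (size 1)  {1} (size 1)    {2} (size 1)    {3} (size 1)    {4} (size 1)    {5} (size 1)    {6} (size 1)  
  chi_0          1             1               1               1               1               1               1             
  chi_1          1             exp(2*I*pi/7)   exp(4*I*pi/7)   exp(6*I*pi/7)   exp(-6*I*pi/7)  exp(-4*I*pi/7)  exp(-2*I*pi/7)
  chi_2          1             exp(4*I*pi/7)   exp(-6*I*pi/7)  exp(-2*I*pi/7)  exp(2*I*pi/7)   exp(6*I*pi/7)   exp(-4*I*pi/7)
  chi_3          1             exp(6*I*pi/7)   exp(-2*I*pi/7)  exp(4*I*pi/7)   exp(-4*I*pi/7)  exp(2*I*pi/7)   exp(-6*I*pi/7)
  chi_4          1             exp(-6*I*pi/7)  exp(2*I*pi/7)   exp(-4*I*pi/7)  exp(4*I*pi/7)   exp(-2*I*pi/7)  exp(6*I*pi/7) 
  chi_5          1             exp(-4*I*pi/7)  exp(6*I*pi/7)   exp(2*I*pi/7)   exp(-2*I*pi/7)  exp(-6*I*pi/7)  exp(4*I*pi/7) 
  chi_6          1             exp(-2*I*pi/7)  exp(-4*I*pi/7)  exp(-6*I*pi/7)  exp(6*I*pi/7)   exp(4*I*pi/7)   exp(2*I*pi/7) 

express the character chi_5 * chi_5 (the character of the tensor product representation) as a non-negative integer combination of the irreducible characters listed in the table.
chi_5 tensor chi_5 = chi_3 (all other irreducibles have multiplicity 0).

Solution. The character of a tensor product is the pointwise product (chi_5 * chi_5)(C) = chi_5(C) * chi_5(C):
  {0}: (1)*(1), {1}: (exp(-4*I*pi/7))*(exp(-4*I*pi/7)), {2}: (exp(6*I*pi/7))*(exp(6*I*pi/7)), {3}: (exp(2*I*pi/7))*(exp(2*I*pi/7)), {4}: (exp(-2*I*pi/7))*(exp(-2*I*pi/7)), {5}: (exp(-6*I*pi/7))*(exp(-6*I*pi/7)), {6}: (exp(4*I*pi/7))*(exp(4*I*pi/7))
so (chi_5 * chi_5) takes values
  {0} -> 1, {1} -> exp(6*I*pi/7), {2} -> exp(-2*I*pi/7), {3} -> exp(4*I*pi/7), {4} -> exp(-4*I*pi/7), {5} -> exp(2*I*pi/7), {6} -> exp(-6*I*pi/7).
Now take the inner product of this character with each irreducible chi from the table, <chi_5*chi_5, chi> = (1/7) sum_C |C| (chi_5*chi_5)(C) conj(chi(C)):
  <chi_5*chi_5, chi_0> = (1/7)[1*(1)*conj(1) + 1*(exp(6*I*pi/7))*conj(1) + 1*(exp(-2*I*pi/7))*conj(1) + 1*(exp(4*I*pi/7))*conj(1) + 1*(exp(-4*I*pi/7))*conj(1) + 1*(exp(2*I*pi/7))*conj(1) + 1*(exp(-6*I*pi/7))*conj(1)]
      = (1/7)[(1) + (exp(6*I*pi/7)) + (exp(-2*I*pi/7)) + (exp(4*I*pi/7)) + (exp(-4*I*pi/7)) + (exp(2*I*pi/7)) + (exp(-6*I*pi/7))] = 0/7 = 0
  <chi_5*chi_5, chi_1> = (1/7)[1*(1)*conj(1) + 1*(exp(6*I*pi/7))*conj(exp(2*I*pi/7)) + 1*(exp(-2*I*pi/7))*conj(exp(4*I*pi/7)) + 1*(exp(4*I*pi/7))*conj(exp(6*I*pi/7)) + 1*(exp(-4*I*pi/7))*conj(exp(-6*I*pi/7)) + 1*(exp(2*I*pi/7))*conj(exp(-4*I*pi/7)) + 1*(exp(-6*I*pi/7))*conj(exp(-2*I*pi/7))]
      = (1/7)[(1) + (exp(4*I*pi/7)) + (exp(-6*I*pi/7)) + (exp(-2*I*pi/7)) + (exp(2*I*pi/7)) + (exp(6*I*pi/7)) + (exp(-4*I*pi/7))] = 0/7 = 0
  <chi_5*chi_5, chi_2> = (1/7)[1*(1)*conj(1) + 1*(exp(6*I*pi/7))*conj(exp(4*I*pi/7)) + 1*(exp(-2*I*pi/7))*conj(exp(-6*I*pi/7)) + 1*(exp(4*I*pi/7))*conj(exp(-2*I*pi/7)) + 1*(exp(-4*I*pi/7))*conj(exp(2*I*pi/7)) + 1*(exp(2*I*pi/7))*conj(exp(6*I*pi/7)) + 1*(exp(-6*I*pi/7))*conj(exp(-4*I*pi/7))]
      = (1/7)[(1) + (exp(2*I*pi/7)) + (exp(4*I*pi/7)) + (exp(6*I*pi/7)) + (exp(-6*I*pi/7)) + (exp(-4*I*pi/7)) + (exp(-2*I*pi/7))] = 0/7 = 0
  <chi_5*chi_5, chi_3> = (1/7)[1*(1)*conj(1) + 1*(exp(6*I*pi/7))*conj(exp(6*I*pi/7)) + 1*(exp(-2*I*pi/7))*conj(exp(-2*I*pi/7)) + 1*(exp(4*I*pi/7))*conj(exp(4*I*pi/7)) + 1*(exp(-4*I*pi/7))*conj(exp(-4*I*pi/7)) + 1*(exp(2*I*pi/7))*conj(exp(2*I*pi/7)) + 1*(exp(-6*I*pi/7))*conj(exp(-6*I*pi/7))]
      = (1/7)[(1) + (1) + (1) + (1) + (1) + (1) + (1)] = 7/7 = 1
  <chi_5*chi_5, chi_4> = (1/7)[1*(1)*conj(1) + 1*(exp(6*I*pi/7))*conj(exp(-6*I*pi/7)) + 1*(exp(-2*I*pi/7))*conj(exp(2*I*pi/7)) + 1*(exp(4*I*pi/7))*conj(exp(-4*I*pi/7)) + 1*(exp(-4*I*pi/7))*conj(exp(4*I*pi/7)) + 1*(exp(2*I*pi/7))*conj(exp(-2*I*pi/7)) + 1*(exp(-6*I*pi/7))*conj(exp(6*I*pi/7))]
      = (1/7)[(1) + (exp(-2*I*pi/7)) + (exp(-4*I*pi/7)) + (exp(-6*I*pi/7)) + (exp(6*I*pi/7)) + (exp(4*I*pi/7)) + (exp(2*I*pi/7))] = 0/7 = 0
  <chi_5*chi_5, chi_5> = (1/7)[1*(1)*conj(1) + 1*(exp(6*I*pi/7))*conj(exp(-4*I*pi/7)) + 1*(exp(-2*I*pi/7))*conj(exp(6*I*pi/7)) + 1*(exp(4*I*pi/7))*conj(exp(2*I*pi/7)) + 1*(exp(-4*I*pi/7))*conj(exp(-2*I*pi/7)) + 1*(exp(2*I*pi/7))*conj(exp(-6*I*pi/7)) + 1*(exp(-6*I*pi/7))*conj(exp(4*I*pi/7))]
      = (1/7)[(1) + (exp(-4*I*pi/7)) + (exp(6*I*pi/7)) + (exp(2*I*pi/7)) + (exp(-2*I*pi/7)) + (exp(-6*I*pi/7)) + (exp(4*I*pi/7))] = 0/7 = 0
  <chi_5*chi_5, chi_6> = (1/7)[1*(1)*conj(1) + 1*(exp(6*I*pi/7))*conj(exp(-2*I*pi/7)) + 1*(exp(-2*I*pi/7))*conj(exp(-4*I*pi/7)) + 1*(exp(4*I*pi/7))*conj(exp(-6*I*pi/7)) + 1*(exp(-4*I*pi/7))*conj(exp(6*I*pi/7)) + 1*(exp(2*I*pi/7))*conj(exp(4*I*pi/7)) + 1*(exp(-6*I*pi/7))*conj(exp(2*I*pi/7))]
      = (1/7)[(1) + (exp(-6*I*pi/7)) + (exp(2*I*pi/7)) + (exp(-4*I*pi/7)) + (exp(4*I*pi/7)) + (exp(-2*I*pi/7)) + (exp(6*I*pi/7))] = 0/7 = 0
(Exp terms are combined using exp(i*s)*conj(exp(i*t)) = exp(i*(s-t)), and sums of them are collapsed using the identity that for every m > 1 the m distinct m-th roots of unity sum to 0, e.g. 1 + exp(2*I*pi/3) + exp(-2*I*pi/3) = 0.)
Hence the multiplicities are chi_3: 1. Dimension check: dim(chi_5)*dim(chi_5) = 1*1 = 1 and sum (mult * dim) = 1*1 = 1.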